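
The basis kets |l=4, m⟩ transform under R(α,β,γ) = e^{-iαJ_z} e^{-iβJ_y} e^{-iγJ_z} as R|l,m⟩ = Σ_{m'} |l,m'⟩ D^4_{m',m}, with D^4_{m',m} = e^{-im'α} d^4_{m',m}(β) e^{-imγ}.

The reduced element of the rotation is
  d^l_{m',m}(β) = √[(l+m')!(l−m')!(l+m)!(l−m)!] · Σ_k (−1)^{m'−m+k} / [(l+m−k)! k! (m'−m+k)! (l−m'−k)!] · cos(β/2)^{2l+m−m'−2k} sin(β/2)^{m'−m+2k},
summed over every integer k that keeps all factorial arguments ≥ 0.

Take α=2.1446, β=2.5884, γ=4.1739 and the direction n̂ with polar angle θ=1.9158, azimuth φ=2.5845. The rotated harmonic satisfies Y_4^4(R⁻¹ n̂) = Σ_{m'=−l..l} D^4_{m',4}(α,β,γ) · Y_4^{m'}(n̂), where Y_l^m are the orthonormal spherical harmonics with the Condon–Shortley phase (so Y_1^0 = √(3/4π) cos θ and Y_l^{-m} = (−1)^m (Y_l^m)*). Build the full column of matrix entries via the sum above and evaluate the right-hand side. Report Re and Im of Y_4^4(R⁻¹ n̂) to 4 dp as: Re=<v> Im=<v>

Re=0.0869 Im=-0.0343

Need the full column D^4_{m',4} for m'=−4..4 at α=2.1446, β=2.5884, γ=4.1739.
cos(β/2)=0.273083, sin(β/2)=0.961990
d^4_{-4,4}: single k=8 term ⇒ +0.733443;  D = -0.190834-0.708181i
d^4_{-3,4}: single k=7 term ⇒ +0.588891;  D = -0.394367+0.437341i
d^4_{-2,4}: single k=6 term ⇒ +0.312747;  D = +0.308754+0.049817i
d^4_{-1,4}: single k=5 term ⇒ +0.125554;  D = -0.050488-0.114956i
d^4_{0,4}: single k=4 term ⇒ +0.039848;  D = -0.021943+0.033262i
d^4_{1,4}: single k=3 term ⇒ +0.010118;  D = +0.010117+0.000095i
d^4_{2,4}: single k=2 term ⇒ +0.002031;  D = -0.001086-0.001716i
d^4_{3,4}: single k=1 term ⇒ +0.000308;  D = -0.000129+0.000280i
d^4_{4,4}: single k=0 term ⇒ +0.000031;  D = +0.000031-0.000004i
Y_4^{m'}(θ=1.9158,φ=2.5845) and Σ D·Y over m':
  (-0.1908-0.7082i)·(-0.2121+0.2747i)  (-0.3944+0.4373i)·(-0.0354+0.3510i)  (+0.3088+0.0498i)·(-0.0260-0.0530i)  (-0.0505-0.1150i)·(-0.2811-0.1751i)  (-0.0219+0.0333i)·(+0.0028+0.0000i)  (+0.0101+0.0001i)·(+0.2811-0.1751i)  (-0.0011-0.0017i)·(-0.0260+0.0530i)  (-0.0001+0.0003i)·(+0.0354+0.3510i)  (+0.0000-0.0000i)·(-0.2121-0.2747i)
Y_4^4(R⁻¹ n̂) = +0.086941-0.034321i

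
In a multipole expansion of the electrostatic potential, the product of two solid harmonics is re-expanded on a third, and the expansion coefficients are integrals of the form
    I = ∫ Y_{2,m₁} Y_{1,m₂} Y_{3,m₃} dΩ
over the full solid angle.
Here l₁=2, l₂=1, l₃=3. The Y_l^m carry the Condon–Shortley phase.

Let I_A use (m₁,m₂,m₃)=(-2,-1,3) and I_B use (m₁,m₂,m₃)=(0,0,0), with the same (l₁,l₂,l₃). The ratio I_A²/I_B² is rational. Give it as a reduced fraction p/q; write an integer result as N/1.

5/3

Shared (l₁,l₂,l₃)=(2,1,3): N and (l;000)² cancel in I_A²/I_B².
A: Δ = 0!·4!·2!/7! = 1/105; Racah Σ t=0..0: t=0:+1/48 = 1/48; ⇒ 3j(2 1 3; -2 -1 3)² = 1/7, sgn +1
B: Δ = 0!·4!·2!/7! = 1/105; Racah Σ t=0..0: t=0:+1/4 = 1/4; ⇒ 3j(2 1 3; 0 0 0)² = 3/35, sgn -1
I_A²/I_B² = (1/7)/(3/35) = 5/3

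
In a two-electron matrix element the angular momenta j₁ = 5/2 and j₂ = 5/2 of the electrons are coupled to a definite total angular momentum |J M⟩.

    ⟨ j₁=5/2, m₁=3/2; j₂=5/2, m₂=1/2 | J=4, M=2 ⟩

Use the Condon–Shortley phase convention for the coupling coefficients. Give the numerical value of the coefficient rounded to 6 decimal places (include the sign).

j₁+j₂−J=1  J+j₁−j₂=4  J−j₁+j₂=4  j₁+j₂+J+1=10
(j₁±m₁, j₂±m₂, J±M) = (4,1,3,2,6,2)
P² = 20736/35
sum k=0..1:
  [0] +1/36 = 1/36
  [1] −1/96 = -1/96
S = 5/288
C² = P²·S² = 5/28 ; C = +0.422577

+√(5/28) = +0.422577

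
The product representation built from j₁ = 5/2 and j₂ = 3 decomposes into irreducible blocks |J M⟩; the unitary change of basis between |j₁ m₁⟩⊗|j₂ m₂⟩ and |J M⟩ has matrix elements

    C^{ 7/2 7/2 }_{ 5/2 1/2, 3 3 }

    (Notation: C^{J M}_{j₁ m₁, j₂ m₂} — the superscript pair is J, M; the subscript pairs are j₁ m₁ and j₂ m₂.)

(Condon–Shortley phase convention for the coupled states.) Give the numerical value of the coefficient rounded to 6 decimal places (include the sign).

+0.577350  (= +√(1/3))

j₁+j₂−J=2  J+j₁−j₂=3  J−j₁+j₂=4  j₁+j₂+J+1=10
(j₁±m₁, j₂±m₂, J±M) = (3,2,6,0,7,0)
P² = 27648
sum k=2..2:
  [2] +1/288 = 1/288
S = 1/288
C² = P²·S² = 1/3 ; C = +0.577350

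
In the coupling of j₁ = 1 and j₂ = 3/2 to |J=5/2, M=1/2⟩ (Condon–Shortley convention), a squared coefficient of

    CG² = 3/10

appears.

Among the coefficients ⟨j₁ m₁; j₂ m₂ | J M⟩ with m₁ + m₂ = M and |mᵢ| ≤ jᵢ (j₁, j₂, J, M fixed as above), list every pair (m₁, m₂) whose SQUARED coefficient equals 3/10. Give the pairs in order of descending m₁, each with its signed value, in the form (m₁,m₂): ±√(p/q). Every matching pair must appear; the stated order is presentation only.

Admissible pairs with m₁+m₂ = M = 1/2: (-1,3/2), (0,1/2), (1,-1/2)
  (m₁,m₂)=(1,-1/2): CG² = 3/10, CG = +√(3/10)   ← matches the target
  (m₁,m₂)=(0,1/2): CG² = 3/5, CG = +√(3/5)
  (m₁,m₂)=(-1,3/2): CG² = 1/10, CG = +√(1/10)
Pairs with CG² = 3/10: (1,-1/2): +√(3/10)

(1,-1/2): +√(3/10)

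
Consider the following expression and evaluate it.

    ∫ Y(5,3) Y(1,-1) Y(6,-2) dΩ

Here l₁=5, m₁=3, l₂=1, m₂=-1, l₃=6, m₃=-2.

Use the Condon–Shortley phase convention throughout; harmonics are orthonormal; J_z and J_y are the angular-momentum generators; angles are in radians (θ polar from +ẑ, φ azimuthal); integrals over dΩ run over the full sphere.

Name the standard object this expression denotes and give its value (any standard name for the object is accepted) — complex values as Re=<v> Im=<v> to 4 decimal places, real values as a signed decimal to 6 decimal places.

Gaunt coefficient, +0.100084

This is a Gaunt coefficient — the integral of a triple product of spherical harmonics over the sphere.
m-sum 0 ✓  L=12 even ✓  4≤6≤6 ✓
Π(2lᵢ+1) = 11×3×13 = 429
triangle coeff Δ(5,1,6) = 1/858
Σ_t [0,0]: t=0:+1/14400 = 1/14400
(3j)²=6/143 [(5 1 6; 0 0 0)], sign=+1
Σ_t [0,0]: t=0:+1/161280 = 1/161280
(3j)²=1/143 [(5 1 6; 3 -1 -2)], sign=+1
⇒ 4πI² = 18/143
I = (+1)√(18/143/(4π)) = 0.10008369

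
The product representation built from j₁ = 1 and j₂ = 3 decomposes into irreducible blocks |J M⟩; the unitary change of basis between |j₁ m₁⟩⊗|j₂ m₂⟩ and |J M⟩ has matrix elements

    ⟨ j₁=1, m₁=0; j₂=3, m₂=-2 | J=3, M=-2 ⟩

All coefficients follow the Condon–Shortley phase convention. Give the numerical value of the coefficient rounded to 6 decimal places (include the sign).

+√(1/3) ≈ +0.577350

√[7·1!1!5!/8! · 1!1!1!5!1!5!] = √(300)
  +(−1)^0/∏(0,1,1,1,0,4)! = 1/24  (running 1/24)
  +(−1)^1/∏(1,0,0,0,1,5)! = -1/120  (running 1/30)
⟨..|..⟩ = √(300)·(1/30) = +0.577350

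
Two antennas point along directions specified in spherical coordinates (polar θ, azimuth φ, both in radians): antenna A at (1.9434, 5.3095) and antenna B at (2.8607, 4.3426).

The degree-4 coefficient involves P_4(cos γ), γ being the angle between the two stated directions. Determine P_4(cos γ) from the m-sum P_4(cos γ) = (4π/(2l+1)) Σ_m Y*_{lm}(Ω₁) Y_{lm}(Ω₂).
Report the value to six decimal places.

-0.283385

Summing Y*_{l m}(θ₁,φ₁)·Y_{l m}(θ₂,φ₂) over m ∈ [−4, 4]; prefactor 4π/(2·4+1) = 1.396263:
  m=-4: Y*=-0.242944+0.227759i  Y=+0.000239+0.002602i  product -0.000651-0.000578i
  m=-3: Y*=+0.359234+0.080534i  Y=-0.022940+0.011407i  product -0.009159+0.002250i
  m=-2: Y*=+0.007717+0.019515i  Y=-0.103732-0.094636i  product +0.001046-0.002755i
  m=-1: Y*=+0.186900-0.274892i  Y=+0.157666-0.406754i  product -0.082346-0.119364i
  m=+0: Y*=-0.038197-0.000000i  Y=+0.542976+0.000000i  product -0.020740-0.000000i
  m=+1: Y*=-0.186900-0.274892i  Y=-0.157666-0.406754i  product -0.082346+0.119364i
  m=+2: Y*=+0.007717-0.019515i  Y=-0.103732+0.094636i  product +0.001046+0.002755i
  m=+3: Y*=-0.359234+0.080534i  Y=+0.022940+0.011407i  product -0.009159-0.002250i
  m=+4: Y*=-0.242944-0.227759i  Y=+0.000239-0.002602i  product -0.000651+0.000578i
Σ over m = -0.202959+0.000000i; ×(4π/9) → -0.283385+0.000000i. Real part: -0.283385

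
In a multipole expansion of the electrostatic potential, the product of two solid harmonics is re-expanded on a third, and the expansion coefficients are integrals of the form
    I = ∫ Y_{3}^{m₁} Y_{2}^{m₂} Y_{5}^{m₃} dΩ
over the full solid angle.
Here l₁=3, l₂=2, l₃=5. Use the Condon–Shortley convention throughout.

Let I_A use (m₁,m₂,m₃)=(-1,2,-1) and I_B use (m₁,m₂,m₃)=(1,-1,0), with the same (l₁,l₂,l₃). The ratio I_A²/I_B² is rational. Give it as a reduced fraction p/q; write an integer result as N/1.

Shared (l₁,l₂,l₃)=(3,2,5): N and (l;000)² cancel in I_A²/I_B².
A: Δ = 0!·6!·4!/11! = 1/2310; Racah Σ t=0..0: t=0:+1/1152 = 1/1152; ⇒ 3j(3 2 5; -1 2 -1)² = 1/154, sgn +1
B: Δ = 0!·6!·4!/11! = 1/2310; Racah Σ t=0..0: t=0:+1/288 = 1/288; ⇒ 3j(3 2 5; 1 -1 0)² = 5/231, sgn -1
I_A²/I_B² = (1/154)/(5/231) = 3/10

3/10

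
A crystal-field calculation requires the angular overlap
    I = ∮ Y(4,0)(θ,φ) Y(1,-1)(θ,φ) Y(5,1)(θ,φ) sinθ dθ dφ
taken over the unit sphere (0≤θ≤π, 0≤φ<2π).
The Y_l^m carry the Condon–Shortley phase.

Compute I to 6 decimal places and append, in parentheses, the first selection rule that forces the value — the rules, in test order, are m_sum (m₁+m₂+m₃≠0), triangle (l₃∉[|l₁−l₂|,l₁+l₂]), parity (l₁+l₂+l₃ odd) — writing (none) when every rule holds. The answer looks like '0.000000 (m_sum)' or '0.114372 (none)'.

-0.190188 (none)

Rules hold: Σm=0, L=10 even, 3≤5≤5.
N = 9·3·11 = 297
Δ = 0!·8!·2!/11! = 1/495
Racah Σ t=0..0: t=0:+1/576 = 1/576
⇒ 3j(4 1 5; 0 0 0)² = 5/99, sgn -1
Racah Σ t=0..0: t=0:+1/1152 = 1/1152
⇒ 3j(4 1 5; 0 -1 1)² = 1/33, sgn +1
4πI² = N·(3j₀)²·(3jₘ)² = 5/11
I = -1·√(0.454545/4π) = -0.19018827
No selection rule forces the value: the integral is nonzero (none).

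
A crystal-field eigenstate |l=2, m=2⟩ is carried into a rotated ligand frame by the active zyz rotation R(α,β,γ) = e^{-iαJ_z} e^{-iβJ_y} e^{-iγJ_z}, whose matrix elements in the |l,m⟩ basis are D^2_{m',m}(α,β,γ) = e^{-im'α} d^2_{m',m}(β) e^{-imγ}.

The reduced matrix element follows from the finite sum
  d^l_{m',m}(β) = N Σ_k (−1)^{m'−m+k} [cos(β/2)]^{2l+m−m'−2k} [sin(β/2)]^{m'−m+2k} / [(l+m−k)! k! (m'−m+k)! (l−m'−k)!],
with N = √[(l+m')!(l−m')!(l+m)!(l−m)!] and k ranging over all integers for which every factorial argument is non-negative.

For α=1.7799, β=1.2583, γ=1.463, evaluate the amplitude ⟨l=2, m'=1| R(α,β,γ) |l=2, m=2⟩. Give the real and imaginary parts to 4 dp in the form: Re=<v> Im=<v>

First d^2_{1,2}(β=1.2583), then the phase factors e^{-i(1)α} and e^{-i(2)γ}:
Half-angle: c=0.808528, s=0.588458. N=√(6·1·24·1)=12.000000
The bounds max(0,m−m')=1 and min(l+m,l−m')=1 give 1 term
  k=1: (−1)^0·12.0000/(6)·0.8085^3·0.5885^1 = +0.622057
d^2_{1,2}(1.2583) = +0.622057
D = (-0.207583-0.978217i)·(+0.622057)·(-0.976850-0.213926i) = -0.004036+0.622044i

Re=-0.0040 Im=0.6220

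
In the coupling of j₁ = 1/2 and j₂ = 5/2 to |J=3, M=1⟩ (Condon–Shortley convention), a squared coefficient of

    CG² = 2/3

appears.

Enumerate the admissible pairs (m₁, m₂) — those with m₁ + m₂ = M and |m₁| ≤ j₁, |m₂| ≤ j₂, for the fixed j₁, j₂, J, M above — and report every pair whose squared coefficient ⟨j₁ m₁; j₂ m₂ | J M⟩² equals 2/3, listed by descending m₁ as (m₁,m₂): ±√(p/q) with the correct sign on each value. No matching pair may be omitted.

(1/2,1/2): +√(2/3)

Admissible pairs with m₁+m₂ = M = 1: (-1/2,3/2), (1/2,1/2)
  (m₁,m₂)=(1/2,1/2): CG² = 2/3, CG = +√(2/3)   ← matches the target
  (m₁,m₂)=(-1/2,3/2): CG² = 1/3, CG = +√(1/3)
Pairs with CG² = 2/3: (1/2,1/2): +√(2/3)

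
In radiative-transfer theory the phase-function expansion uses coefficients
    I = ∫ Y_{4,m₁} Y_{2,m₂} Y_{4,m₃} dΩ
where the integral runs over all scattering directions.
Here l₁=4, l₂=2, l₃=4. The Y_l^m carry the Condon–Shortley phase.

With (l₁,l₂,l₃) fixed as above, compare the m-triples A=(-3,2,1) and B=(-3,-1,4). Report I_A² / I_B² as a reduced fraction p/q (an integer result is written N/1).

9/14

l's match ⇒ only the (l;m) 3-j factors differ between A and B.
A: triangle coeff Δ(4,2,4) = 1/13860; Σ_t [2,2]: t=2:+1/480 = 1/480; (3j)²=3/110 [(4 2 4; -3 2 1)], sign=-1
B: triangle coeff Δ(4,2,4) = 1/13860; Σ_t [1,1]: t=1:−1/1440 = -1/1440; (3j)²=7/165 [(4 2 4; -3 -1 4)], sign=-1
I_A²/I_B² = (3/110)/(7/165) = 9/14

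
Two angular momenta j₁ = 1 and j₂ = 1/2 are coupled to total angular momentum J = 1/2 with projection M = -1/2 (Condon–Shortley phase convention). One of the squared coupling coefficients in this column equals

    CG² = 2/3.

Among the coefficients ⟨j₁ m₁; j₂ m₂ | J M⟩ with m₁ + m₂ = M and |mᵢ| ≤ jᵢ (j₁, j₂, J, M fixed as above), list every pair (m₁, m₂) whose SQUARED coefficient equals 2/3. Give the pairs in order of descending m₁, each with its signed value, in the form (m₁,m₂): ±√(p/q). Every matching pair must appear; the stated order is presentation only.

(-1,1/2): −√(2/3)

Admissible pairs with m₁+m₂ = M = -1/2: (-1,1/2), (0,-1/2)
  (m₁,m₂)=(0,-1/2): CG² = 1/3, CG = +√(1/3)
  (m₁,m₂)=(-1,1/2): CG² = 2/3, CG = −√(2/3)   ← matches the target
Pairs with CG² = 2/3: (-1,1/2): −√(2/3)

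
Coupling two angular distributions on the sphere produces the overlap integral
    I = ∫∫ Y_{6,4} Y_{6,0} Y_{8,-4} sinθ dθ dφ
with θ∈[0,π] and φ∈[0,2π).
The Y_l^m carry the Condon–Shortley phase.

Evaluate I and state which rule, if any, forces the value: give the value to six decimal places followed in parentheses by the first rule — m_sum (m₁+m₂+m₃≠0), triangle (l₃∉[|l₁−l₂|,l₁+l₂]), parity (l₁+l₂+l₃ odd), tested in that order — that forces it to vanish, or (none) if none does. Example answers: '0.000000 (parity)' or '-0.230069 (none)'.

-0.114001 (none)

Checks pass: Σm=0; 20 even; l₃=8∈[0,12].
(2·6+1)(2·6+1)(2·8+1) = 2873
Δ: 4! 8! 8! / 21! → 1/1309458150
sum: t=0:+1/49766400 t=1:−1/3110400 t=2:+1/1327104 t=3:−1/3110400 t=4:+1/49766400 = 1/6635520
3j²(6 6 8; 0 0 0) = Δ·Π!·Σ² = 350/46189  (sign +1)
sum: t=0:+1/49766400 t=1:−1/21772800 t=2:+1/92897280 = -1/66355200
3j²(6 6 8; 4 0 -4) = Δ·Π!·Σ² = 63/8398  (sign -1)
combine: 4πI² = 2873·350/46189·63/8398 = 11025/67507
take √, sign -1: I = -0.11400134
No selection rule forces the value: the integral is nonzero (none).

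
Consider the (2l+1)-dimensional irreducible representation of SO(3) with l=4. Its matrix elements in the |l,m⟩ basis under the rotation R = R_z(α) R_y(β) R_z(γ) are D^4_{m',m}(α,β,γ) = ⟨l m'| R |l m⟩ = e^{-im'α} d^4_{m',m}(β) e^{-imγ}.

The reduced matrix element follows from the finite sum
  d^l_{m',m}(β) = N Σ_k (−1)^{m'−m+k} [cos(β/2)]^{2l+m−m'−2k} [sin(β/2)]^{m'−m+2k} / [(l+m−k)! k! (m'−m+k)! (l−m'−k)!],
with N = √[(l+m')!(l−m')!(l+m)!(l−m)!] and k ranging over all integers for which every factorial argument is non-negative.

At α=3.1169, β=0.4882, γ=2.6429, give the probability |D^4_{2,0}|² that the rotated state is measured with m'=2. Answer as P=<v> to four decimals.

D^4_{2,0}(3.1169,0.4882,2.6429) = e^{-i·2·3.1169}·d^4_{2,0}(0.4882)·e^{-i·0·2.6429}. Compute d first:
Half-angle: c=0.970355, s=0.241683. N=√(720·2·24·24)=910.735966
k: max(0,(0)−(2))=0 … min(4+(0),4−(2))=2
  k=0: (−1)^2·910.7360/(96)·0.9704^6·0.2417^2 = +0.462592
  k=1: (−1)^3·910.7360/(36)·0.9704^4·0.2417^4 = -0.076524
  k=2: (−1)^4·910.7360/(96)·0.9704^2·0.2417^6 = +0.001780
d^4_{2,0}(0.4882) = +0.462592 -0.076524 +0.001780 = +0.387848
|D^4_{2,0}|² = |d^4_{2,0}(β)|² = (+0.387848)² = 0.150426 (the z-rotation phases have unit modulus)

P=0.1504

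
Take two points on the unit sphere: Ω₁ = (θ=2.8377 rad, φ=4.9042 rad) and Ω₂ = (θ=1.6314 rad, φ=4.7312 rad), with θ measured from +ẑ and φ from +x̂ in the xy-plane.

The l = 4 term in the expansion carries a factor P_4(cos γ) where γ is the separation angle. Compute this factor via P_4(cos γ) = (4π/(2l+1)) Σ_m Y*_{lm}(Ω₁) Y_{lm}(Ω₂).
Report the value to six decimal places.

Summing Y*_{l m}(θ₁,φ₁)·Y_{l m}(θ₂,φ₂) over m ∈ [−4, 4]; prefactor 4π/(2·4+1) = 1.396263:
  m=-4: (+0.002554+0.002463i) × (+0.438049-0.033023i) = +0.001200+0.000995i  (running Σ = +0.001200+0.000995i)
  m=-3: (+0.017415-0.026848i) × (+0.004252+0.075273i) = +0.002095+0.001197i  (running Σ = +0.003295+0.002191i)
  m=-2: (-0.149251-0.060240i) × (+0.324508-0.012214i) = -0.049169-0.017725i  (running Σ = -0.045874-0.015534i)
  m=-1: (-0.086863+0.447291i) × (+0.001600+0.085053i) = -0.038182-0.006672i  (running Σ = -0.084056-0.022206i)
  m=0: (+0.497078-0.000000i) × (+0.305765+0.000000i) = +0.151989+0.000000i  (running Σ = +0.067933-0.022206i)
  m=1: (+0.086863+0.447291i) × (-0.001600+0.085053i) = -0.038182+0.006672i  (running Σ = +0.029751-0.015534i)
  m=2: (-0.149251+0.060240i) × (+0.324508+0.012214i) = -0.049169+0.017725i  (running Σ = -0.019418+0.002191i)
  m=3: (-0.017415-0.026848i) × (-0.004252+0.075273i) = +0.002095-0.001197i  (running Σ = -0.017323+0.000995i)
  m=4: (+0.002554-0.002463i) × (+0.438049+0.033023i) = +0.001200-0.000995i  (running Σ = -0.016123+0.000000i)
Σ over m = -0.016123+0.000000i; ×(4π/9) → -0.022512+0.000000i. Real part: -0.022512

-0.022512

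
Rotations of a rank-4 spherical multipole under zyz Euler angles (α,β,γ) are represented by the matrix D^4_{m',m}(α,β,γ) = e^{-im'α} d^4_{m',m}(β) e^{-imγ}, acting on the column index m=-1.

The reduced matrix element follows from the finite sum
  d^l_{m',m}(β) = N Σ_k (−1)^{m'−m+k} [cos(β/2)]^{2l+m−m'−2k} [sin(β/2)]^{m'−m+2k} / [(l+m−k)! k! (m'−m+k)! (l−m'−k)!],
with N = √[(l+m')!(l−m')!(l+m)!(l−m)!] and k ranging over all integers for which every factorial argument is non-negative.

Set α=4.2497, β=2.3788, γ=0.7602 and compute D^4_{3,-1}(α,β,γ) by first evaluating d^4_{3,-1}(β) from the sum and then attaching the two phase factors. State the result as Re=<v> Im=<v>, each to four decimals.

D^4_{3,-1}(4.2497,2.3788,0.7602) = e^{-i·3·4.2497}·d^4_{3,-1}(2.3788)·e^{-i·-1·0.7602}. Compute d first:
c=cos(2.378800/2)=0.372217, s=sin(2.378800/2)=0.928146; N=√[5040·1·6·120]=1904.940944
k∈{0,1} keeps every argument non-negative
  k=0: (−1)^4·1904.9409/(144)·0.3722^4·0.9281^4 = +0.188438
  k=1: (−1)^5·1904.9409/(240)·0.3722^2·0.9281^6 = -0.703007
d^4_{3,-1}(2.3788) = +0.188438 -0.703007 = -0.514569
D = (+0.983351-0.181714i)·(-0.514569)·(+0.724698+0.689066i) = -0.431130-0.280907i

Re=-0.4311 Im=-0.2809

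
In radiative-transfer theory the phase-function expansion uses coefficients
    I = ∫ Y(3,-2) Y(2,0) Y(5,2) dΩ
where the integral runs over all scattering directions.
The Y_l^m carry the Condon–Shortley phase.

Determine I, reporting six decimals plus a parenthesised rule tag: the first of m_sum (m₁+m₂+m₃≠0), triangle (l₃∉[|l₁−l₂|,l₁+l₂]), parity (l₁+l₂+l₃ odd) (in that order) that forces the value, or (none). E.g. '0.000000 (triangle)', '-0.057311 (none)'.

Rules hold: Σm=0, L=10 even, 1≤5≤5.
N = 7·5·11 = 385
Δ = 0!·6!·4!/11! = 1/2310
Racah Σ t=0..0: t=0:+1/144 = 1/144
⇒ 3j(3 2 5; 0 0 0)² = 10/231, sgn -1
Racah Σ t=0..0: t=0:+1/480 = 1/480
⇒ 3j(3 2 5; -2 0 2)² = 3/110, sgn -1
4πI² = N·(3j₀)²·(3jₘ)² = 5/11
I = +1·√(0.454545/4π) = 0.19018827
No selection rule forces the value: the integral is nonzero (none).

0.190188 (none)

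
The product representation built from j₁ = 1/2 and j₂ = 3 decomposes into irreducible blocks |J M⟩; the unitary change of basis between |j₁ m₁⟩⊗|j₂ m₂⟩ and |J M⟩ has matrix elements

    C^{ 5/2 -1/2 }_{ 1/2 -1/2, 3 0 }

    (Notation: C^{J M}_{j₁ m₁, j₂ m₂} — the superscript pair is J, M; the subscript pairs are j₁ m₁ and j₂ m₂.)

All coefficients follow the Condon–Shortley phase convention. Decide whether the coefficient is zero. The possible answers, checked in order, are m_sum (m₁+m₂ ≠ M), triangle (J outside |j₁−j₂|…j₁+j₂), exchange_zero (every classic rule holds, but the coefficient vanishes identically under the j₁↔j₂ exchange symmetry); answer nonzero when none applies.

m-sum: m₁+m₂ = -1/2+0 = -1/2, M = -1/2  ✓
triangle: |j₁−j₂| = 5/2 ≤ J = 5/2 ≤ j₁+j₂ = 7/2  ✓
exchange: j₁≠j₂ or m₁≠m₂ — the exchange symmetry imposes no constraint here
value check: CG = −√(3/7) = -0.654654 ≠ 0

nonzero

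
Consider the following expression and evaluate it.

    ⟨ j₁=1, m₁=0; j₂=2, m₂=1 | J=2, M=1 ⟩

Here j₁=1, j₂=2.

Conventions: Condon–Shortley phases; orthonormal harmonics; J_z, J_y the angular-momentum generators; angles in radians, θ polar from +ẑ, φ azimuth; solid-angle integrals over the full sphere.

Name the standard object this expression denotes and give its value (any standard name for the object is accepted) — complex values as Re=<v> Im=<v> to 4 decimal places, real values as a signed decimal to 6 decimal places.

This is a Clebsch–Gordan (vector-coupling) coefficient.
j₁+j₂−J=1  J+j₁−j₂=1  J−j₁+j₂=3  j₁+j₂+J+1=6
(j₁±m₁, j₂±m₂, J±M) = (1,1,3,1,3,1)
P² = 3/2
sum k=0..1:
  [0] +1/6 = 1/6
  [1] −1/2 = -1/2
S = -1/3
C² = P²·S² = 1/6 ; C = -0.408248

Clebsch–Gordan coefficient, −√(1/6) ≈ -0.408248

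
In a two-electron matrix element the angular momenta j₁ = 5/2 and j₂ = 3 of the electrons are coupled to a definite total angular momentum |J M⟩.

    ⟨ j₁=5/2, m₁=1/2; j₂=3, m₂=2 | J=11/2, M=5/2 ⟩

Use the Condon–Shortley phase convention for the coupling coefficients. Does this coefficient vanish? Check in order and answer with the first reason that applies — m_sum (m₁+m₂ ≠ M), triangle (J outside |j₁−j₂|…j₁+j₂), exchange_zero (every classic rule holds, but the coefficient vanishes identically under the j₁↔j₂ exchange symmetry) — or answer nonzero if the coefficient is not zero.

nonzero

m-sum: m₁+m₂ = 1/2+2 = 5/2, M = 5/2  ✓
triangle: |j₁−j₂| = 1/2 ≤ J = 11/2 ≤ j₁+j₂ = 11/2  ✓
exchange: j₁≠j₂ or m₁≠m₂ — the exchange symmetry imposes no constraint here
value check: CG = +√(4/11) = +0.603023 ≠ 0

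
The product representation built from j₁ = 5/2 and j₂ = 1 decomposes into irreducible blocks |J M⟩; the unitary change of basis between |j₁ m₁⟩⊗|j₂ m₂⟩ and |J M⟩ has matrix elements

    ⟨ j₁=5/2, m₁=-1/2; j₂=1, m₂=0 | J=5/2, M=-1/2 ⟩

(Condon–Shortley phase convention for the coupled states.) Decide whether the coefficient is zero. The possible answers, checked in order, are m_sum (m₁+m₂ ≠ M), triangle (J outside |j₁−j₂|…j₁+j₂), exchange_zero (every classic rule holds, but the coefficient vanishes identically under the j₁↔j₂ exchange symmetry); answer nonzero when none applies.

nonzero

m-sum: m₁+m₂ = -1/2+0 = -1/2, M = -1/2  ✓
triangle: |j₁−j₂| = 3/2 ≤ J = 5/2 ≤ j₁+j₂ = 7/2  ✓
exchange: j₁≠j₂ or m₁≠m₂ — the exchange symmetry imposes no constraint here
value check: CG = −√(1/35) = -0.169031 ≠ 0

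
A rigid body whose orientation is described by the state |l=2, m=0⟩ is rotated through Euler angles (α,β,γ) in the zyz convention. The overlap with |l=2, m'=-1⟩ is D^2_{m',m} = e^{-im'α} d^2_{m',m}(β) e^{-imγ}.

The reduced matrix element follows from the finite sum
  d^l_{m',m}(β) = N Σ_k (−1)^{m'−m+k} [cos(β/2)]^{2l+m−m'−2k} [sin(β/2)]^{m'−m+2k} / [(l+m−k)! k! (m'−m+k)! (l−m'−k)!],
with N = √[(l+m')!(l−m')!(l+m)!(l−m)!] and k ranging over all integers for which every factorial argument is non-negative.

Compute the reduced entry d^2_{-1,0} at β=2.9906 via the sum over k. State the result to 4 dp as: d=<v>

d^2_{-1,0}(β=2.9906) via the finite sum:
c=cos(2.990600/2)=0.075425, s=sin(2.990600/2)=0.997152; N=√[1·6·2·2]=4.898979
k∈{1,2} keeps every argument non-negative
  k=1: (−1)^0·4.8990/(2)·0.0754^3·0.9972^1 = +0.001048
  k=2: (−1)^1·4.8990/(2)·0.0754^1·0.9972^3 = -0.183178
d^2_{-1,0}(2.9906) = +0.001048 -0.183178 = -0.182130

d=-0.1821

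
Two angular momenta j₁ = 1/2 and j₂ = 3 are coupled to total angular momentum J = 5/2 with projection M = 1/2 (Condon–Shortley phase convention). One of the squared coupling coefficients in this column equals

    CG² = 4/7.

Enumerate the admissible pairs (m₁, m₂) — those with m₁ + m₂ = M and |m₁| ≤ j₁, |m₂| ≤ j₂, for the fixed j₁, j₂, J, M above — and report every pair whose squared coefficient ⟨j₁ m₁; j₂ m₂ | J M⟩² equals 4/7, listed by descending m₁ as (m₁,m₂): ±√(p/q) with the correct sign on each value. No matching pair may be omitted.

(-1/2,1): −√(4/7)

Admissible pairs with m₁+m₂ = M = 1/2: (-1/2,1), (1/2,0)
  (m₁,m₂)=(1/2,0): CG² = 3/7, CG = +√(3/7)
  (m₁,m₂)=(-1/2,1): CG² = 4/7, CG = −√(4/7)   ← matches the target
Pairs with CG² = 4/7: (-1/2,1): −√(4/7)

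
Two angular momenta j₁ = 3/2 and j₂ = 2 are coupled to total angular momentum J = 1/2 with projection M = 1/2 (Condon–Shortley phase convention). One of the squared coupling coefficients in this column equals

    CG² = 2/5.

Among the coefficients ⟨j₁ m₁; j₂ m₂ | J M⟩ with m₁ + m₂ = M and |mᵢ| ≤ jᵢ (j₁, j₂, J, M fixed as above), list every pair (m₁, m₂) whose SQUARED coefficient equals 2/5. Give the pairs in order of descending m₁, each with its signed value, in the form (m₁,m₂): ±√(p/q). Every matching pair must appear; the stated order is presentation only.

(-3/2,2): −√(2/5)

Admissible pairs with m₁+m₂ = M = 1/2: (-3/2,2), (-1/2,1), (1/2,0), (3/2,-1)
  (m₁,m₂)=(3/2,-1): CG² = 1/10, CG = +√(1/10)
  (m₁,m₂)=(1/2,0): CG² = 1/5, CG = −√(1/5)
  (m₁,m₂)=(-1/2,1): CG² = 3/10, CG = +√(3/10)
  (m₁,m₂)=(-3/2,2): CG² = 2/5, CG = −√(2/5)   ← matches the target
Pairs with CG² = 2/5: (-3/2,2): −√(2/5)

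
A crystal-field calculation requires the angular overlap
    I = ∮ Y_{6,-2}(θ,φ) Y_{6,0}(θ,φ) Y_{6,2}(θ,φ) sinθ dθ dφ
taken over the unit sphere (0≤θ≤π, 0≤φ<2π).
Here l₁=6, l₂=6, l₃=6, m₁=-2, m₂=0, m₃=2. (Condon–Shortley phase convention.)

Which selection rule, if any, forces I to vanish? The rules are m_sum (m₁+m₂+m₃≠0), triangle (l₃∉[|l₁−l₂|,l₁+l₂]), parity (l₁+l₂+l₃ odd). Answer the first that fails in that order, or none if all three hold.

Σmᵢ = 0  ✓
l₃∈[|l₁−l₂|,l₁+l₂]=[0,12], have l₃=6  ✓
Σlᵢ = 18 ⇒ even  ✓

none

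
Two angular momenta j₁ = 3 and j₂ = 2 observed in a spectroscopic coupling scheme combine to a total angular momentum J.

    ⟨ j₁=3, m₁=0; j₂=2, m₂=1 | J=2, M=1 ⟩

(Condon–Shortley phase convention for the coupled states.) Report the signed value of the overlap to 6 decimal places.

√[5·3!3!1!/8! · 3!3!3!1!3!1!] = √(81/14)
  +(−1)^2/∏(2,1,1,1,2,0)! = 1/4  (running 1/4)
  +(−1)^3/∏(3,0,0,0,3,1)! = -1/36  (running 2/9)
⟨..|..⟩ = √(81/14)·(2/9) = +0.534522

+0.534522  (= +√(2/7))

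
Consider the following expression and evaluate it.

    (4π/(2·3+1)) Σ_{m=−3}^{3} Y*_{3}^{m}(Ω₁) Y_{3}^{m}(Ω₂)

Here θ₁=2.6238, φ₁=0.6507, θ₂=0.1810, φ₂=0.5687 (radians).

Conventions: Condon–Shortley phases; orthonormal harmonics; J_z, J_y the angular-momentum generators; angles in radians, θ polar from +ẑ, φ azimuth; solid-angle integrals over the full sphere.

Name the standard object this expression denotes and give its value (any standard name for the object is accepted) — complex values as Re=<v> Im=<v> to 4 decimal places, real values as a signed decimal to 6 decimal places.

Legendre polynomial (addition theorem), +0.025598

This sum is the spherical-harmonic addition theorem: it equals the Legendre polynomial P_l(cos γ) of the angle γ between the two directions.
Summing Y*_{l m}(θ₁,φ₁)·Y_{l m}(θ₂,φ₂) over m ∈ [−3, 3]; prefactor 4π/(2·3+1) = 1.795196:
  m=-3: Y*=(-0.018827, 0.046959)  Y=(-0.000328, -0.002412)  product (0.000119, 0.000030)
  m=-2: Y*=(-0.057902, -0.209707)  Y=(0.013681, -0.029564)  product (-0.006992, -0.001157)
  m=-1: Y*=(0.353197, 0.268892)  Y=(0.188137, -0.120245)  product (0.098782, 0.008118)
  m=+0: Y*=(-0.251318, -0.000000)  Y=(0.674685, 0.000000)  product (-0.169561, -0.000000)
  m=+1: Y*=(-0.353197, 0.268892)  Y=(-0.188137, -0.120245)  product (0.098782, -0.008118)
  m=+2: Y*=(-0.057902, 0.209707)  Y=(0.013681, 0.029564)  product (-0.006992, 0.001157)
  m=+3: Y*=(0.018827, 0.046959)  Y=(0.000328, -0.002412)  product (0.000119, -0.000030)
Total Σ_m = (0.014259, 0.000000). Multiply by 1.795196: (0.025598, 0.000000). P_3(cos γ) = 0.025598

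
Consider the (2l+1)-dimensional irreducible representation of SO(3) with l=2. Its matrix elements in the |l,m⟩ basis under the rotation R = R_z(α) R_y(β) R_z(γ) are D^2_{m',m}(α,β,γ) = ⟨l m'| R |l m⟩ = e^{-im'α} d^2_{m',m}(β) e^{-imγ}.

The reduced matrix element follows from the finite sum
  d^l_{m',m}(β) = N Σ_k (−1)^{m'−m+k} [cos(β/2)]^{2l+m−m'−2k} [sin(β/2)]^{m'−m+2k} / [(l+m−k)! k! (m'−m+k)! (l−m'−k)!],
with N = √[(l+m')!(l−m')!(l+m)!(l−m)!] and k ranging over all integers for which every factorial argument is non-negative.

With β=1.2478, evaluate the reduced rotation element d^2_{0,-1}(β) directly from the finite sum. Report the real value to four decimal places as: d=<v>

d=-0.3686

d^2_{0,-1}(β=1.2478) via the finite sum:
With c≡cos(β/2)=0.811606 and s≡sin(β/2)=0.584205, N=[2·2·1·6]^{1/2}=4.898979
Admissible k: 0..1 (factorial args all ≥0)
  k=0: (−1)^1·4.8990/(2)·0.8116^3·0.5842^1 = -0.765027
  k=1: (−1)^2·4.8990/(2)·0.8116^1·0.5842^3 = +0.396384
d^2_{0,-1}(1.2478) = -0.765027 +0.396384 = -0.368643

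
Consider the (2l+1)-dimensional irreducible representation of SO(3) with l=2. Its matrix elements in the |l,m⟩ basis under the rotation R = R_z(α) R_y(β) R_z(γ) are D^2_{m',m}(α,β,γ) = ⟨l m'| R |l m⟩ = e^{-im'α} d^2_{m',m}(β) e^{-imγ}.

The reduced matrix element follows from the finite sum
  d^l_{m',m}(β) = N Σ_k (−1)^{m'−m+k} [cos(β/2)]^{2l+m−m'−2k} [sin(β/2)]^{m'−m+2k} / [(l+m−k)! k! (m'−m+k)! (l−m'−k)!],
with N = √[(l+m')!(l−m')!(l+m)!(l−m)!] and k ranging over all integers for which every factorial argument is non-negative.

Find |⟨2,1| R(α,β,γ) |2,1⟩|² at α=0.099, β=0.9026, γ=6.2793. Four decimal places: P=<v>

P=0.0375

Split into d^2_{1,1}(β=0.9026) × two z-phases.
With c≡cos(β/2)=0.899881 and s≡sin(β/2)=0.436136, N=[6·1·6·1]^{1/2}=6.000000
Admissible k: 0..1 (factorial args all ≥0)
  k=0: (−1)^0·6.0000/(6)·0.8999^4·0.4361^0 = +0.655753
  k=1: (−1)^1·6.0000/(2)·0.8999^2·0.4361^2 = -0.462099
d^2_{1,1}(0.9026) = +0.655753 -0.462099 = +0.193654
|D^2_{1,1}|² = |d^2_{1,1}(β)|² = (+0.193654)² = 0.037502 (the z-rotation phases have unit modulus)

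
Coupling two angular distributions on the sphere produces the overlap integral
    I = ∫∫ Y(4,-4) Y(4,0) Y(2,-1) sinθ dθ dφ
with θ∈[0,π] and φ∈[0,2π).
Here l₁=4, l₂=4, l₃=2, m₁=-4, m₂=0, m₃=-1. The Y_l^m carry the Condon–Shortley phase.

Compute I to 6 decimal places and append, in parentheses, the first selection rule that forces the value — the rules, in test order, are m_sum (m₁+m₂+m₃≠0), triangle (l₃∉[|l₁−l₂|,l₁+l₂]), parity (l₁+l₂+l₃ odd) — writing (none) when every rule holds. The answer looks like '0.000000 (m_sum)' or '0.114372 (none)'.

Σmᵢ = -5 ≠ 0, so the φ-integral vanishes; I = 0

0.000000 (m_sum)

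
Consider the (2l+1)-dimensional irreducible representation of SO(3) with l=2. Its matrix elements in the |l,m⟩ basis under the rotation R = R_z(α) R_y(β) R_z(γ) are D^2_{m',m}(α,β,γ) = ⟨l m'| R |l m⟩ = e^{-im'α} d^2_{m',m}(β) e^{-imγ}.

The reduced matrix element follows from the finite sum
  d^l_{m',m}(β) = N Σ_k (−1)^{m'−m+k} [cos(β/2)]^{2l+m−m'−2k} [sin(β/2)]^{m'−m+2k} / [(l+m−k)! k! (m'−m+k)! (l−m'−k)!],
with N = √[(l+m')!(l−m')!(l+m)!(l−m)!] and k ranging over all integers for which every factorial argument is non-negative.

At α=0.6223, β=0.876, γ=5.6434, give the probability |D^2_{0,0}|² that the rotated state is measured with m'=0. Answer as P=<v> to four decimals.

P=0.0132

Split into d^2_{0,0}(β=0.8760) × two z-phases.
With c≡cos(β/2)=0.905602 and s≡sin(β/2)=0.424129, N=[2·2·2·2]^{1/2}=4.000000
k: max(0,(0)−(0))=0 … min(2+(0),2−(0))=2
  k=0: (−1)^0·4.0000/(4)·0.9056^4·0.4241^0 = +0.672588
  k=1: (−1)^1·4.0000/(1)·0.9056^2·0.4241^2 = -0.590107
  k=2: (−1)^2·4.0000/(4)·0.9056^0·0.4241^4 = +0.032359
d^2_{0,0}(0.8760) = +0.672588 -0.590107 +0.032359 = +0.114840
|D^2_{0,0}|² = |d^2_{0,0}(β)|² = (+0.114840)² = 0.013188 (the z-rotation phases have unit modulus)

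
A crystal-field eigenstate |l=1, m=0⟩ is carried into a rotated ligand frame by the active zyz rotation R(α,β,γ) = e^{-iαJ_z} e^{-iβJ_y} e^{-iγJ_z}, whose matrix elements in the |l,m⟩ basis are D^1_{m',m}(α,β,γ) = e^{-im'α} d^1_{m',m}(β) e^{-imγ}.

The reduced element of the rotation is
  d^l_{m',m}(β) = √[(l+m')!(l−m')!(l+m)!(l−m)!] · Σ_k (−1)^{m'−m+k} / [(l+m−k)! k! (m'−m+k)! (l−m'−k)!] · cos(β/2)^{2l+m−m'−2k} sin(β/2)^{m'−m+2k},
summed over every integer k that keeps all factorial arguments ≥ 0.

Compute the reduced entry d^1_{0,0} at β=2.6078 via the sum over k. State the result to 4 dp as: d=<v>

d^1_{0,0}(β=2.6078) via the finite sum:
c=cos(2.607800/2)=0.263739, s=sin(2.607800/2)=0.964594; N=√[1·1·1·1]=1.000000
k: max(0,(0)−(0))=0 … min(1+(0),1−(0))=1
  k=0: (−1)^0·1.0000/(1)·0.2637^2·0.9646^0 = +0.069558
  k=1: (−1)^1·1.0000/(1)·0.2637^0·0.9646^2 = -0.930442
d^1_{0,0}(2.6078) = +0.069558 -0.930442 = -0.860884

d=-0.8609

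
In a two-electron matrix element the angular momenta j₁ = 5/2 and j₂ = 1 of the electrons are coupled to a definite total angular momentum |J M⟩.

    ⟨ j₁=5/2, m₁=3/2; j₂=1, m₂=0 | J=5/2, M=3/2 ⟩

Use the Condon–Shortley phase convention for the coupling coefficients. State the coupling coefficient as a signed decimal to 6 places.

+0.507093

triangle: 1!×4!×1!/7! = 24/5040
(j±m)!: 4!×1!×1!×1!×4!×1! = 576
prefactor² = (2J+1)×Δ×N² = 576/35
  k=0: +1/(0!×1!×1!×1!×3!×0!) = 1/6
  k=1: −1/(1!×0!×0!×0!×4!×1!) = -1/24
Σ = 1/8  ⇒  CG² = 576/35×(1/8)² = 9/35
CG = +√(9/35) = +0.507093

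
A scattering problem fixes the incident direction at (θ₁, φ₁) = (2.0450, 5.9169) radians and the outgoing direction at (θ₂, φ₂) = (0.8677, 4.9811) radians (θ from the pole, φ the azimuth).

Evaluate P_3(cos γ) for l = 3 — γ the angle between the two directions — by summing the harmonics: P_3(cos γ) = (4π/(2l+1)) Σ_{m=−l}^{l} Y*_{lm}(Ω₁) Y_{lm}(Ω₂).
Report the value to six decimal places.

Addition theorem: P_3(cos γ) = (4π/7) Σ_m Y*_{lm}(Ω₁) Y_{lm}(Ω₂), m = −3…3:
  [-3]  conj(Y_{3,-3})(Ω₁) = (0.133561, -0.261675) ; Y_{3,-3}(Ω₂) = (-0.133654, -0.128223) ; Δ = (-0.051404, 0.017848)
  [-2]  conj(Y_{3,-2})(Ω₁) = (-0.274606, 0.247024) ; Y_{3,-2}(Ω₂) = (-0.330331, 0.196854) ; Δ = (0.042083, -0.135657)
  [-1]  conj(Y_{3,-1})(Ω₁) = (0.011424, -0.004382) ; Y_{3,-1}(Ω₂) = (0.071366, 0.259163) ; Δ = (0.001951, 0.002648)
  [+0]  conj(Y_{3,0})(Ω₁) = (0.333556, -0.000000) ; Y_{3,0}(Ω₂) = (-0.219490, 0.000000) ; Δ = (-0.073212, 0.000000)
  [+1]  conj(Y_{3,1})(Ω₁) = (-0.011424, -0.004382) ; Y_{3,1}(Ω₂) = (-0.071366, 0.259163) ; Δ = (0.001951, -0.002648)
  [+2]  conj(Y_{3,2})(Ω₁) = (-0.274606, -0.247024) ; Y_{3,2}(Ω₂) = (-0.330331, -0.196854) ; Δ = (0.042083, 0.135657)
  [+3]  conj(Y_{3,3})(Ω₁) = (-0.133561, -0.261675) ; Y_{3,3}(Ω₂) = (0.133654, -0.128223) ; Δ = (-0.051404, -0.017848)
Accumulated sum (-0.087951, 0.000000); after 4π/(2l+1) scaling, (-0.157890, 0.000000) ⇒ P_3 = -0.157890

-0.157890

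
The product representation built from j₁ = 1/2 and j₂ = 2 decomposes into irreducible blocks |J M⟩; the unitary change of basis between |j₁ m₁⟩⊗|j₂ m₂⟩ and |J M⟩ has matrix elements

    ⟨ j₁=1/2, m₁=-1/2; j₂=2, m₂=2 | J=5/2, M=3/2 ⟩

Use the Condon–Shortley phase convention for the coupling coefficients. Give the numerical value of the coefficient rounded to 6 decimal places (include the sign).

j₁+j₂−J=0  J+j₁−j₂=1  J−j₁+j₂=4  j₁+j₂+J+1=6
(j₁±m₁, j₂±m₂, J±M) = (0,1,4,0,4,1)
P² = 576/5
sum k=0..0:
  [0] +1/24 = 1/24
S = 1/24
C² = P²·S² = 1/5 ; C = +0.447214

+√(1/5) = +0.447214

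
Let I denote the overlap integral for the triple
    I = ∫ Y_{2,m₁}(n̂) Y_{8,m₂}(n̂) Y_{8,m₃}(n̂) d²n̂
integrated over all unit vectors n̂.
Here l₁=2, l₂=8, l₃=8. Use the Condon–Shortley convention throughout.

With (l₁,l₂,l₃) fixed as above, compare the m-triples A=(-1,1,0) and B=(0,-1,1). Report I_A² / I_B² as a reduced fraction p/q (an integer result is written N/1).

Same 2,8,8: normalisation and zero-m 3j drop out of the ratio.
A: Δ: 2! 2! 14! / 19! → 1/348840; sum: t=1:−1/58060800 t=2:+1/50803200 = 1/406425600; 3j²(2 8 8; -1 1 0) = Δ·Π!·Σ² = 1/3230  (sign +1)
B: Δ: 2! 2! 14! / 19! → 1/348840; sum: t=0:+1/101606400 t=1:−1/29030400 t=2:+1/174182400 = -23/1219276800; 3j²(2 8 8; 0 -1 1) = Δ·Π!·Σ² = 529/38760  (sign +1)
I_A²/I_B² = (1/3230)/(529/38760) = 12/529

12/529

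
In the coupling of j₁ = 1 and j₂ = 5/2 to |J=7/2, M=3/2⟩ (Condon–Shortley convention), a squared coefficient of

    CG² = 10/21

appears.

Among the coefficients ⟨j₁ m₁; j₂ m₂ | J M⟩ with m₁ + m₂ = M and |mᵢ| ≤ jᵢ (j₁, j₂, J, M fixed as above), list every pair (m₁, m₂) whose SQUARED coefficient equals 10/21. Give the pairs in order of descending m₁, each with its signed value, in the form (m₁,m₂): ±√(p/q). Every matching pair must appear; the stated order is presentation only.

(1,1/2): +√(10/21); (0,3/2): +√(10/21)

Admissible pairs with m₁+m₂ = M = 3/2: (-1,5/2), (0,3/2), (1,1/2)
  (m₁,m₂)=(1,1/2): CG² = 10/21, CG = +√(10/21)   ← matches the target
  (m₁,m₂)=(0,3/2): CG² = 10/21, CG = +√(10/21)   ← matches the target
  (m₁,m₂)=(-1,5/2): CG² = 1/21, CG = +√(1/21)
Pairs with CG² = 10/21: (1,1/2): +√(10/21); (0,3/2): +√(10/21)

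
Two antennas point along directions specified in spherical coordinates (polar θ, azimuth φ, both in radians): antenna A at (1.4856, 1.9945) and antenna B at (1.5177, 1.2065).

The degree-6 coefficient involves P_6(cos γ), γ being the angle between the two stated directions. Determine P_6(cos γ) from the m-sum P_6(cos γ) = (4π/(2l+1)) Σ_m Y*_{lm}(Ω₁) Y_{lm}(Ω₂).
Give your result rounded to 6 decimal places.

Addition theorem: P_6(cos γ) = (4π/13) Σ_m Y*_{lm}(Ω₁) Y_{lm}(Ω₂), m = −6…6:
  [-6]  conj(Y_{6,-6})(Ω₁) = 0.39028 - 0.26664j ; Y_{6,-6}(Ω₂) = 0.27636 - 0.39125j ; Δ = 0.00353 - 0.22639j
  [-5]  conj(Y_{6,-5})(Ω₁) = -0.11938 - 0.07282j ; Y_{6,-5}(Ω₂) = 0.08543 + 0.02188j ; Δ = -0.00861 - 0.00883j
  [-4]  conj(Y_{6,-4})(Ω₁) = 0.04003 - 0.32114j ; Y_{6,-4}(Ω₂) = -0.03897 - 0.34157j ; Δ = -0.11125 - 0.00116j
  [-3]  conj(Y_{6,-3})(Ω₁) = -0.15298 + 0.04727j ; Y_{6,-3}(Ω₂) = 0.09075 - 0.04701j ; Δ = -0.01166 + 0.01148j
  [-2]  conj(Y_{6,-2})(Ω₁) = -0.18650 - 0.21119j ; Y_{6,-2}(Ω₂) = -0.23010 - 0.20534j ; Δ = -0.00045 + 0.08689j
  [-1]  conj(Y_{6,-1})(Ω₁) = -0.06871 + 0.15234j ; Y_{6,-1}(Ω₂) = 0.03824 - 0.10028j ; Δ = 0.01265 + 0.01272j
  [+0]  conj(Y_{6,0})(Ω₁) = -0.27056 + 0.00000j ; Y_{6,0}(Ω₂) = -0.29920 + 0.00000j ; Δ = 0.08095 + 0.00000j
  [+1]  conj(Y_{6,1})(Ω₁) = 0.06871 + 0.15234j ; Y_{6,1}(Ω₂) = -0.03824 - 0.10028j ; Δ = 0.01265 - 0.01272j
  [+2]  conj(Y_{6,2})(Ω₁) = -0.18650 + 0.21119j ; Y_{6,2}(Ω₂) = -0.23010 + 0.20534j ; Δ = -0.00045 - 0.08689j
  [+3]  conj(Y_{6,3})(Ω₁) = 0.15298 + 0.04727j ; Y_{6,3}(Ω₂) = -0.09075 - 0.04701j ; Δ = -0.01166 - 0.01148j
  [+4]  conj(Y_{6,4})(Ω₁) = 0.04003 + 0.32114j ; Y_{6,4}(Ω₂) = -0.03897 + 0.34157j ; Δ = -0.11125 + 0.00116j
  [+5]  conj(Y_{6,5})(Ω₁) = 0.11938 - 0.07282j ; Y_{6,5}(Ω₂) = -0.08543 + 0.02188j ; Δ = -0.00861 + 0.00883j
  [+6]  conj(Y_{6,6})(Ω₁) = 0.39028 + 0.26664j ; Y_{6,6}(Ω₂) = 0.27636 + 0.39125j ; Δ = 0.00353 + 0.22639j
Total Σ_m = -0.15062 + 0.00000j. Multiply by 0.966644: -0.14560 + 0.00000j. P_6(cos γ) = -0.145596

-0.145596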